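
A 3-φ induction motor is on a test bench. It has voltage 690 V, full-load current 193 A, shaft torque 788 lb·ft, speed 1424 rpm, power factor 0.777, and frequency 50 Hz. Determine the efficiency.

τ = 788 lb·ft × 1.356 = 1069 N·m
ω = 2π × 1424/60 = 149.1 rad/s; P_out = τω = 1069 × 149.1 = 159388 W
P_in = √3·V_L·I_L·cosφ = 1.732 × 690 × 193 × 0.777 = 179215 W
η = P_out / P_in = 159388 / 179215 = 0.889 = 88.9%

88.9 %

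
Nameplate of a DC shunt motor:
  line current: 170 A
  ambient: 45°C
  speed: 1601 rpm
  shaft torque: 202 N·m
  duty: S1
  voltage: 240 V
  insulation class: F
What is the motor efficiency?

ω = 2π × 1601/60 = 167.7 rad/s; P_out = τω = 202 × 167.7 = 33875 W
P_in = V·I = 240 × 170 = 40800 W
η = P_out / P_in = 33875 / 40800 = 0.830 = 83.0%

83.0 %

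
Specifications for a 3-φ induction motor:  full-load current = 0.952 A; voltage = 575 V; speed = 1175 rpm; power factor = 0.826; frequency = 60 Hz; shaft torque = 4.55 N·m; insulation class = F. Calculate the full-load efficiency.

ω = 2π × 1175/60 = 123 rad/s; P_out = τω = 4.55 × 123 = 560 W
P_in = √3·V_L·I_L·cosφ = 1.732 × 575 × 0.952 × 0.826 = 783 W
η = P_out / P_in = 560 / 783 = 0.715 = 71.5%

71.5 %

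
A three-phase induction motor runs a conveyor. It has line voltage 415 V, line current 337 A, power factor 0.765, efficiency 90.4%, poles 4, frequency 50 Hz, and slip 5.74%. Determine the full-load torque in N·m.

1130 N·m

P_in = √3·V·I·cosφ = 1.732 × 415 × 337 × 0.765 = 185305 W
P_out = η·P_in = 0.904 × 185305 = 167516 W
n_s = 120×50/4 = 1500 rpm; n = 1500×(1−0.0574) = 1414 rpm
ω = 2π×1414/60 = 148.1 rad/s
τ = P_out/ω = 167516/148.1 = 1130 N·m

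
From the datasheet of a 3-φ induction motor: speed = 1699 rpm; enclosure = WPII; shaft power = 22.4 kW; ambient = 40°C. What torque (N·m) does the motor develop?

ω = 2π × 1699/60 = 177.9 rad/s
τ = P/ω = 22400/177.9 = 126 N·m

126 N·m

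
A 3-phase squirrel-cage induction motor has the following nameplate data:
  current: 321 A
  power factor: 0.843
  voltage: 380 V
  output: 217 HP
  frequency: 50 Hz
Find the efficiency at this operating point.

90.9 %

P_out = 217 × 746 = 161882 W
P_in = √3·V_L·I_L·cosφ = 1.732 × 380 × 321 × 0.843 = 178100 W
η = P_out / P_in = 161882 / 178100 = 0.909 = 90.9%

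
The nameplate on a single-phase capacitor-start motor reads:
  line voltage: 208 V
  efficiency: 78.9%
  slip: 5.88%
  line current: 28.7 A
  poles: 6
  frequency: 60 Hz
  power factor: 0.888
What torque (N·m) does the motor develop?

P_in = V·I·cosφ = 208 × 28.7 × 0.888 = 5301 W
P_out = η·P_in = 0.789 × 5301 = 4182 W
n_s = 120×60/6 = 1200 rpm; n = 1200×(1−0.0588) = 1129 rpm
ω = 2π×1129/60 = 118.2 rad/s
τ = P_out/ω = 4182/118.2 = 35.4 N·m

35.4 N·m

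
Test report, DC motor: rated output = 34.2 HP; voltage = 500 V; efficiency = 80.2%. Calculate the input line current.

P_out = 34.2 × 746 = 25513 W
P_in = P_out / η = 25513 / 0.802 = 31812 W
I = P_in / V = 31812 / 500 = 63.6 A

63.6 A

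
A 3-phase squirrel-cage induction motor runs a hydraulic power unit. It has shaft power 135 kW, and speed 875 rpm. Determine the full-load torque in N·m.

1470 N·m

ω = 2π × 875/60 = 91.63 rad/s
τ = P/ω = 135000/91.63 = 1470 N·m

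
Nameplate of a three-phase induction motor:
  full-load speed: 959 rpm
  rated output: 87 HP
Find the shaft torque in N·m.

646 N·m

P_out = 87 × 746 = 64902 W
ω = 2π × 959/60 = 100.4 rad/s
τ = P_out/ω = 64902/100.4 = 646 N·m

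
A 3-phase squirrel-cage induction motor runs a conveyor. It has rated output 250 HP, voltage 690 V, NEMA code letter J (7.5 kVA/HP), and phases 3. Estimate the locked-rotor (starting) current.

1570 A

S_LR = 7.5 × 250 = 1875 kVA
I_LR = S_LR/(√3·V_L) = 1875000/(1.732×690) = 1570 A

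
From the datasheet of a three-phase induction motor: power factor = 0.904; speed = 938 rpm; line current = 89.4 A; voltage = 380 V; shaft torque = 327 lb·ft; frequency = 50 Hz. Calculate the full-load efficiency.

τ = 327 lb·ft × 1.356 = 443.4 N·m
ω = 2π × 938/60 = 98.23 rad/s; P_out = τω = 443.4 × 98.23 = 43555 W
P_in = √3·V_L·I_L·cosφ = 1.732 × 380 × 89.4 × 0.904 = 53191 W
η = P_out / P_in = 43555 / 53191 = 0.819 = 81.9%

81.9 %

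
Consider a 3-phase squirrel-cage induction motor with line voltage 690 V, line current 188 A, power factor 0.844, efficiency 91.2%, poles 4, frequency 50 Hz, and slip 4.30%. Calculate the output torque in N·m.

1150 N·m

P_in = √3·V·I·cosφ = 1.732 × 690 × 188 × 0.844 = 189626 W
P_out = η·P_in = 0.912 × 189626 = 172939 W
n_s = 120×50/4 = 1500 rpm; n = 1500×(1−0.043) = 1436 rpm
ω = 2π×1436/60 = 150.4 rad/s
τ = P_out/ω = 172939/150.4 = 1150 N·m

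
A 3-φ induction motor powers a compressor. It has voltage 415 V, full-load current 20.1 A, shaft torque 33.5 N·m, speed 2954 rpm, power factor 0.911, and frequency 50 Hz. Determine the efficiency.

78.7 %

ω = 2π × 2954/60 = 309.3 rad/s; P_out = τω = 33.5 × 309.3 = 10362 W
P_in = √3·V_L·I_L·cosφ = 1.732 × 415 × 20.1 × 0.911 = 13162 W
η = P_out / P_in = 10362 / 13162 = 0.787 = 78.7%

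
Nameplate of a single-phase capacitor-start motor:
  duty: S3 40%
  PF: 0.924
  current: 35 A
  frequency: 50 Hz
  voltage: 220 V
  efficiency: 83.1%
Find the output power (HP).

P_in = V·I·cosφ = 220 × 35 × 0.924 = 7115 W
P_out = η·P_in = 0.831 × 7115 = 5913 W
= 5913/746 = 7.93 HP

7.93 HP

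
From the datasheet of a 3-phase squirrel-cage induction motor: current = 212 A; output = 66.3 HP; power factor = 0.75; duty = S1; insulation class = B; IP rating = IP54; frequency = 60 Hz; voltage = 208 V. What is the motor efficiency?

P_out = 66.3 × 746 = 49460 W
P_in = √3·V_L·I_L·cosφ = 1.732 × 208 × 212 × 0.75 = 57281 W
η = P_out / P_in = 49460 / 57281 = 0.863 = 86.3%

86.3 %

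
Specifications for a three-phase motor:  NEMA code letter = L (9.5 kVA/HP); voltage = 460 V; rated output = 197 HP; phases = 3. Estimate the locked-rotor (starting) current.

S_LR = 9.5 × 197 = 1871.5 kVA
I_LR = S_LR/(√3·V_L) = 1871500/(1.732×460) = 2350 A

2350 A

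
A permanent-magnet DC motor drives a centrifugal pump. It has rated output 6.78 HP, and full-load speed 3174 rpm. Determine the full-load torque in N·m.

15.2 N·m

P_out = 6.78 × 746 = 5058 W
ω = 2π × 3174/60 = 332.4 rad/s
τ = P_out/ω = 5058/332.4 = 15.2 N·m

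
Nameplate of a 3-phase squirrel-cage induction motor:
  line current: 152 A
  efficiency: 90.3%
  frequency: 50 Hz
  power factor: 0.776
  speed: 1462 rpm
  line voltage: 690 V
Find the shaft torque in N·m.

P_in = √3·V·I·cosφ = 1.732 × 690 × 152 × 0.776 = 140962 W
P_out = η·P_in = 0.903 × 140962 = 127289 W
n = 1462 rpm
ω = 2π×1462/60 = 153.1 rad/s
τ = P_out/ω = 127289/153.1 = 831 N·m

831 N·m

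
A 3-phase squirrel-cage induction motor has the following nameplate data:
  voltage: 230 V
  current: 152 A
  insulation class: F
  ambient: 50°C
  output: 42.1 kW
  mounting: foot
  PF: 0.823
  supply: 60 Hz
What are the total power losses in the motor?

7730 W

P_in = √3·V·I·cosφ = 1.732×230×152×0.823 = 49833 W
P_out = 42100 W
Losses = P_in − P_out = 49833 − 42100 = 7733 W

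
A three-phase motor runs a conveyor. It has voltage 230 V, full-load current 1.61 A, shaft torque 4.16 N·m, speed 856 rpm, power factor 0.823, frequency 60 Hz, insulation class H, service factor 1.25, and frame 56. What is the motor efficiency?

ω = 2π × 856/60 = 89.64 rad/s; P_out = τω = 4.16 × 89.64 = 373 W
P_in = √3·V_L·I_L·cosφ = 1.732 × 230 × 1.61 × 0.823 = 528 W
η = P_out / P_in = 373 / 528 = 0.706 = 70.6%

70.6 %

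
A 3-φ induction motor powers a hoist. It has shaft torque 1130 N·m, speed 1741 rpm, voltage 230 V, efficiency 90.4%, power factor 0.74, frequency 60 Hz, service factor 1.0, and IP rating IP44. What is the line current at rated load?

773 A

ω = 2π×1741/60 = 182.3 rad/s; P_out = τω = 1130 × 182.3 = 205999 W
P_in = P_out / η = 205999 / 0.904 = 227875 W
I_L = P_in / (√3·V_L·cosφ) = 227875 / (1.732 × 230 × 0.74) = 773 A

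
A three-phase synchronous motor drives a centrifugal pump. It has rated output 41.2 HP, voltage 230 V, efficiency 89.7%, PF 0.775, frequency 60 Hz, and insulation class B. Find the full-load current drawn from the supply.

111 A

P_out = 41.2 × 746 = 30735 W
P_in = P_out / η = 30735 / 0.897 = 34264 W
I_L = P_in / (√3·V_L·cosφ) = 34264 / (1.732 × 230 × 0.775) = 111 A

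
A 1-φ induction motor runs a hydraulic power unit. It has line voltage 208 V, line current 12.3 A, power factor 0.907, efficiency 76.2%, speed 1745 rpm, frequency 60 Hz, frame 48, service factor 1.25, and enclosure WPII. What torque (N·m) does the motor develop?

P_in = V·I·cosφ = 208 × 12.3 × 0.907 = 2320 W
P_out = η·P_in = 0.762 × 2320 = 1768 W
n = 1745 rpm
ω = 2π×1745/60 = 182.7 rad/s
τ = P_out/ω = 1768/182.7 = 9.68 N·m

9.68 N·m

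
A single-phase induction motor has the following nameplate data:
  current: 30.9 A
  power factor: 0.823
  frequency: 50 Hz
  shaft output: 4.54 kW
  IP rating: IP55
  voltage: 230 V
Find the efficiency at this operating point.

77.6 %

P_out = 4.54 kW = 4540 W
P_in = V·I·cosφ = 230 × 30.9 × 0.823 = 5849 W
η = P_out / P_in = 4540 / 5849 = 0.776 = 77.6%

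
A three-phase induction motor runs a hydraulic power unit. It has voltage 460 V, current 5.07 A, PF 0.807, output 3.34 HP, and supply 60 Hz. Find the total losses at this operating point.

768 W

P_in = √3·V·I·cosφ = 1.732×460×5.07×0.807 = 3260 W
P_out = 3.34×746 = 2492 W
Losses = P_in − P_out = 3260 − 2492 = 768 W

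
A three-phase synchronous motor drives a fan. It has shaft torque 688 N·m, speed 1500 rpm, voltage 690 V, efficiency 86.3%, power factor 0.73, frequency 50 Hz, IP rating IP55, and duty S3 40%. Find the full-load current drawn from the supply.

144 A

ω = 2π×1500/60 = 157.1 rad/s; P_out = τω = 688 × 157.1 = 108085 W
P_in = P_out / η = 108085 / 0.863 = 125243 W
I_L = P_in / (√3·V_L·cosφ) = 125243 / (1.732 × 690 × 0.73) = 144 A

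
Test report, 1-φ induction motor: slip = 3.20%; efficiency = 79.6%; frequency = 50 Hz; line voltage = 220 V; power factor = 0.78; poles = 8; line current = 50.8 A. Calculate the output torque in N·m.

P_in = V·I·cosφ = 220 × 50.8 × 0.78 = 8717 W
P_out = η·P_in = 0.796 × 8717 = 6939 W
n_s = 120×50/8 = 750 rpm; n = 750×(1−0.032) = 726 rpm
ω = 2π×726/60 = 76.03 rad/s
τ = P_out/ω = 6939/76.03 = 91.3 N·m

91.3 N·m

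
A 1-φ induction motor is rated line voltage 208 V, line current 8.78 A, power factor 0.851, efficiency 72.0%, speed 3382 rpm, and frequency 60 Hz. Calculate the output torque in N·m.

P_in = V·I·cosφ = 208 × 8.78 × 0.851 = 1554 W
P_out = η·P_in = 0.72 × 1554 = 1119 W
n = 3382 rpm
ω = 2π×3382/60 = 354.2 rad/s
τ = P_out/ω = 1119/354.2 = 3.16 N·m

3.16 N·m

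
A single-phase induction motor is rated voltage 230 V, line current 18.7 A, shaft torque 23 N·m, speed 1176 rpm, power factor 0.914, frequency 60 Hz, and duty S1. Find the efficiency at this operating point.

72.1 %

ω = 2π × 1176/60 = 123.2 rad/s; P_out = τω = 23 × 123.2 = 2834 W
P_in = V·I·cosφ = 230 × 18.7 × 0.914 = 3931 W
η = P_out / P_in = 2834 / 3931 = 0.721 = 72.1%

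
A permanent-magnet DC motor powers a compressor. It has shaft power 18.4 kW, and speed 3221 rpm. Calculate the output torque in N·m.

54.6 N·m

ω = 2π × 3221/60 = 337.3 rad/s
τ = P/ω = 18400/337.3 = 54.6 N·m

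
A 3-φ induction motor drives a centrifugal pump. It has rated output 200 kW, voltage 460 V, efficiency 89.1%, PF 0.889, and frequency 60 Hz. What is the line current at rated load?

P_out = 200 kW = 200000 W
P_in = P_out / η = 200000 / 0.891 = 224467 W
I_L = P_in / (√3·V_L·cosφ) = 224467 / (1.732 × 460 × 0.889) = 317 A

317 A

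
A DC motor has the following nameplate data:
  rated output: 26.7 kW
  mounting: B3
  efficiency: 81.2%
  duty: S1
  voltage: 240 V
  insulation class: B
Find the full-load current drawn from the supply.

P_out = 26.7 kW = 26700 W
P_in = P_out / η = 26700 / 0.812 = 32882 W
I = P_in / V = 32882 / 240 = 137 A

137 A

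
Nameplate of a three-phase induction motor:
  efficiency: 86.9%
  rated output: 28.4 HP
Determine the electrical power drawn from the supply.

P_out = 28.4 × 746 = 21186 W
P_in = P_out/η = 21186/0.869 = 24380 W = 24.4 kW

24.4 kW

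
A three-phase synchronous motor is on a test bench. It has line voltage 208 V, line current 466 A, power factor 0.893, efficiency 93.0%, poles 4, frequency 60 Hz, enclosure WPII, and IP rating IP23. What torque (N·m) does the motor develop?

P_in = √3·V·I·cosφ = 1.732 × 208 × 466 × 0.893 = 149916 W
P_out = η·P_in = 0.93 × 149916 = 139422 W
n = n_s = 120×60/4 = 1800 rpm (synchronous)
ω = 2π×1800/60 = 188.5 rad/s
τ = P_out/ω = 139422/188.5 = 740 N·m

740 N·m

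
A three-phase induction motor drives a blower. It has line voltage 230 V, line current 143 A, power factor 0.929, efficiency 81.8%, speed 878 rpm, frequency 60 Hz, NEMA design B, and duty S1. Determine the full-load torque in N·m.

471 N·m

P_in = √3·V·I·cosφ = 1.732 × 230 × 143 × 0.929 = 52921 W
P_out = η·P_in = 0.818 × 52921 = 43289 W
n = 878 rpm
ω = 2π×878/60 = 91.94 rad/s
τ = P_out/ω = 43289/91.94 = 471 N·m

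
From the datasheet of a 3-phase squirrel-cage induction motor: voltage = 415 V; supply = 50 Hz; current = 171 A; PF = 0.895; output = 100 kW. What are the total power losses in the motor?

10000 W

P_in = √3·V·I·cosφ = 1.732×415×171×0.895 = 110006 W
P_out = 100000 W
Losses = P_in − P_out = 110006 − 100000 = 10006 W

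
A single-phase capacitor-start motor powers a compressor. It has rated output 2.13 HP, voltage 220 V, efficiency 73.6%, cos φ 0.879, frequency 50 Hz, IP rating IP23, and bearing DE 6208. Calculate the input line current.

P_out = 2.13 × 746 = 1589 W
P_in = P_out / η = 1589 / 0.736 = 2159 W
I = P_in / (V·cosφ) = 2159 / (220 × 0.879) = 11.2 A

11.2 A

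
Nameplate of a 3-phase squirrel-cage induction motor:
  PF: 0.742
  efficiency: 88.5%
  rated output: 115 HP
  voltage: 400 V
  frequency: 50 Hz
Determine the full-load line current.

189 A

P_out = 115 × 746 = 85790 W
P_in = P_out / η = 85790 / 0.885 = 96938 W
I_L = P_in / (√3·V_L·cosφ) = 96938 / (1.732 × 400 × 0.742) = 189 A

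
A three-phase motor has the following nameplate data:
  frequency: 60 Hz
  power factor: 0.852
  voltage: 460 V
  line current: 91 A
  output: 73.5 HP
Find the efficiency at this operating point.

88.8 %

P_out = 73.5 × 746 = 54831 W
P_in = √3·V_L·I_L·cosφ = 1.732 × 460 × 91 × 0.852 = 61771 W
η = P_out / P_in = 54831 / 61771 = 0.888 = 88.8%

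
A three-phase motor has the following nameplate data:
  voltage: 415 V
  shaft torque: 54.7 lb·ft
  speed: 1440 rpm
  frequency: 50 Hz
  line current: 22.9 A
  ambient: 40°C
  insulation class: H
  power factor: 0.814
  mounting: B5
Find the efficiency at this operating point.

83.5 %

τ = 54.7 lb·ft × 1.356 = 74.17 N·m
ω = 2π × 1440/60 = 150.8 rad/s; P_out = τω = 74.17 × 150.8 = 11185 W
P_in = √3·V_L·I_L·cosφ = 1.732 × 415 × 22.9 × 0.814 = 13398 W
η = P_out / P_in = 11185 / 13398 = 0.835 = 83.5%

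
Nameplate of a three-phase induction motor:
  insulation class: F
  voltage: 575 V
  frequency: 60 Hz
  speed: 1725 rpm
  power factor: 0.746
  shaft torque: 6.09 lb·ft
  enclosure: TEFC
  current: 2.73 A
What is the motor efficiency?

73.5 %

τ = 6.09 lb·ft × 1.356 = 8.258 N·m
ω = 2π × 1725/60 = 180.6 rad/s; P_out = τω = 8.258 × 180.6 = 1491 W
P_in = √3·V_L·I_L·cosφ = 1.732 × 575 × 2.73 × 0.746 = 2028 W
η = P_out / P_in = 1491 / 2028 = 0.735 = 73.5%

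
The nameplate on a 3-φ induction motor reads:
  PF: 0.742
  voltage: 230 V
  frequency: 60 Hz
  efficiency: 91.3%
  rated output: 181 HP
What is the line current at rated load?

P_out = 181 × 746 = 135026 W
P_in = P_out / η = 135026 / 0.913 = 147893 W
I_L = P_in / (√3·V_L·cosφ) = 147893 / (1.732 × 230 × 0.742) = 500 A

500 A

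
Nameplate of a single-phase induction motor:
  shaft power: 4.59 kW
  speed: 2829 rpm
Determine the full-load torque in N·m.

15.5 N·m

ω = 2π × 2829/60 = 296.3 rad/s
τ = P/ω = 4590/296.3 = 15.5 N·m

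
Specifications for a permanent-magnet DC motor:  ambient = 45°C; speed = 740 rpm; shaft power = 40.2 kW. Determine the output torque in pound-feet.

ω = 2π × 740/60 = 77.49 rad/s
τ = P/ω = 40200/77.49 = 518.8 N·m
In lb·ft: 518.8/1.356 = 383 lb·ft

383 lb·ft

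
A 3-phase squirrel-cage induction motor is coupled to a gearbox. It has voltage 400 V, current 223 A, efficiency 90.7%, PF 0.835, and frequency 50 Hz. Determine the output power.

P_in = √3·V·I·cosφ = 1.732 × 400 × 223 × 0.835 = 129003 W
P_out = η·P_in = 0.907 × 129003 = 117006 W

117 kW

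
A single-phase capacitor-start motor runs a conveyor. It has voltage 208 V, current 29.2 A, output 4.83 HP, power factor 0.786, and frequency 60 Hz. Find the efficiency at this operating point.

P_out = 4.83 × 746 = 3603 W
P_in = V·I·cosφ = 208 × 29.2 × 0.786 = 4774 W
η = P_out / P_in = 3603 / 4774 = 0.755 = 75.5%

75.5 %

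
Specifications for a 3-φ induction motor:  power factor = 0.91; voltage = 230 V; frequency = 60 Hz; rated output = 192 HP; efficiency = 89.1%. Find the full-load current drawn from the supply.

443 A

P_out = 192 × 746 = 143232 W
P_in = P_out / η = 143232 / 0.891 = 160754 W
I_L = P_in / (√3·V_L·cosφ) = 160754 / (1.732 × 230 × 0.91) = 443 A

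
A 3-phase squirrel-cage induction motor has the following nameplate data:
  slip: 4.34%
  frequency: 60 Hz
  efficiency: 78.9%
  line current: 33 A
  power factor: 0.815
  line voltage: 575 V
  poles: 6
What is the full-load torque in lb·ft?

P_in = √3·V·I·cosφ = 1.732 × 575 × 33 × 0.815 = 26785 W
P_out = η·P_in = 0.789 × 26785 = 21133 W
n_s = 120×60/6 = 1200 rpm; n = 1200×(1−0.0434) = 1148 rpm
ω = 2π×1148/60 = 120.2 rad/s
τ = P_out/ω = 21133/120.2 = 175.8 N·m
In lb·ft: 175.8/1.356 = 130 lb·ft

130 lb·ft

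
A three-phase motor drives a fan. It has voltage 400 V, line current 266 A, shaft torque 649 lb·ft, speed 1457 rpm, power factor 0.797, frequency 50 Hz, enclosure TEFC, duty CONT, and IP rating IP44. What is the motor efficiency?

τ = 649 lb·ft × 1.356 = 880 N·m
ω = 2π × 1457/60 = 152.6 rad/s; P_out = τω = 880 × 152.6 = 134288 W
P_in = √3·V_L·I_L·cosφ = 1.732 × 400 × 266 × 0.797 = 146875 W
η = P_out / P_in = 134288 / 146875 = 0.914 = 91.4%

91.4 %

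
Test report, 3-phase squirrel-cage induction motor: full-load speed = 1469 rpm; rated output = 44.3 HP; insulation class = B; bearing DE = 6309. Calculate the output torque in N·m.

P_out = 44.3 × 746 = 33048 W
ω = 2π × 1469/60 = 153.8 rad/s
τ = P_out/ω = 33048/153.8 = 215 N·m

215 N·m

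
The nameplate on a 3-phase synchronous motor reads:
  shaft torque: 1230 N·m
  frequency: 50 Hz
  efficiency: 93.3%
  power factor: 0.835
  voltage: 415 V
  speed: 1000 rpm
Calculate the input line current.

ω = 2π×1000/60 = 104.7 rad/s; P_out = τω = 1230 × 104.7 = 128781 W
P_in = P_out / η = 128781 / 0.933 = 138029 W
I_L = P_in / (√3·V_L·cosφ) = 138029 / (1.732 × 415 × 0.835) = 230 A

230 A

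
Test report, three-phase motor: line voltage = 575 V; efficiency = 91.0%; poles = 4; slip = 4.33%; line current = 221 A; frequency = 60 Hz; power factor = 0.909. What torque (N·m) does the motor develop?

1010 N·m

P_in = √3·V·I·cosφ = 1.732 × 575 × 221 × 0.909 = 200065 W
P_out = η·P_in = 0.91 × 200065 = 182059 W
n_s = 120×60/4 = 1800 rpm; n = 1800×(1−0.0433) = 1722 rpm
ω = 2π×1722/60 = 180.3 rad/s
τ = P_out/ω = 182059/180.3 = 1010 N·m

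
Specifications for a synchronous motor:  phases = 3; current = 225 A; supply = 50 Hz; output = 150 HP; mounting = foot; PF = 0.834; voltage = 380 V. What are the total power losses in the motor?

11.6 kW

P_in = √3·V·I·cosφ = 1.732×380×225×0.834 = 123504 W
P_out = 150×746 = 111900 W
Losses = P_in − P_out = 123504 − 111900 = 11604 W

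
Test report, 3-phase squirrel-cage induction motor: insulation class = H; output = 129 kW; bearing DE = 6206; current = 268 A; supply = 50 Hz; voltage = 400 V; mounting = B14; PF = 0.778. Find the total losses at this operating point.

15.5 kW

P_in = √3·V·I·cosφ = 1.732×400×268×0.778 = 144452 W
P_out = 129000 W
Losses = P_in − P_out = 144452 − 129000 = 15452 W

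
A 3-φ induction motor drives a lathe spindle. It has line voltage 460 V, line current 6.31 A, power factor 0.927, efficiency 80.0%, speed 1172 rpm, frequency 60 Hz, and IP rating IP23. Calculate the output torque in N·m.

P_in = √3·V·I·cosφ = 1.732 × 460 × 6.31 × 0.927 = 4660 W
P_out = η·P_in = 0.8 × 4660 = 3728 W
n = 1172 rpm
ω = 2π×1172/60 = 122.7 rad/s
τ = P_out/ω = 3728/122.7 = 30.4 N·m

30.4 N·m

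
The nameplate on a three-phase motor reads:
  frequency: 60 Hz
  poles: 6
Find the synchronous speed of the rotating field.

1200 rpm

n_s = 120f/p = 120×60/6 = 1200 rpm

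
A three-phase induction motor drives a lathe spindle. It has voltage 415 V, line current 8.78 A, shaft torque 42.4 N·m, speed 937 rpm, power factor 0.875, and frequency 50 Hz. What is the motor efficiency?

ω = 2π × 937/60 = 98.12 rad/s; P_out = τω = 42.4 × 98.12 = 4160 W
P_in = √3·V_L·I_L·cosφ = 1.732 × 415 × 8.78 × 0.875 = 5522 W
η = P_out / P_in = 4160 / 5522 = 0.753 = 75.3%

75.3 %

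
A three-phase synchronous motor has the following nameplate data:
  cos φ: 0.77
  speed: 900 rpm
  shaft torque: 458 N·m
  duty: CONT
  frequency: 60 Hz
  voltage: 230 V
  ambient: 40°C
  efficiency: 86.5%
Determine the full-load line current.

163 A

ω = 2π×900/60 = 94.25 rad/s; P_out = τω = 458 × 94.25 = 43167 W
P_in = P_out / η = 43167 / 0.865 = 49904 W
I_L = P_in / (√3·V_L·cosφ) = 49904 / (1.732 × 230 × 0.77) = 163 A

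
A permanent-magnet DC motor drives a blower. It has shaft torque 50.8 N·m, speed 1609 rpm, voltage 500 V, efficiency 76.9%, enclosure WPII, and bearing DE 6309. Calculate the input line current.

ω = 2π×1609/60 = 168.5 rad/s; P_out = τω = 50.8 × 168.5 = 8560 W
P_in = P_out / η = 8560 / 0.769 = 11131 W
I = P_in / V = 11131 / 500 = 22.3 A

22.3 A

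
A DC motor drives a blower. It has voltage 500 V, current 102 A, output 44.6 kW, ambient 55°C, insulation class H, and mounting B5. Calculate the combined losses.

P_in = V·I = 500×102 = 51000 W
P_out = 44600 W
Losses = P_in − P_out = 51000 − 44600 = 6400 W

6400 W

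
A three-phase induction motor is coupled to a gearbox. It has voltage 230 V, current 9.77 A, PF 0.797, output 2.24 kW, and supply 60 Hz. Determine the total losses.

P_in = √3·V·I·cosφ = 1.732×230×9.77×0.797 = 3102 W
P_out = 2240 W
Losses = P_in − P_out = 3102 − 2240 = 862 W

862 W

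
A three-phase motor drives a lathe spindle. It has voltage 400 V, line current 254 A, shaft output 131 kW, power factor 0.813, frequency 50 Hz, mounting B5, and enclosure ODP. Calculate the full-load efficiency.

91.6 %

P_out = 131 kW = 131000 W
P_in = √3·V_L·I_L·cosφ = 1.732 × 400 × 254 × 0.813 = 143065 W
η = P_out / P_in = 131000 / 143065 = 0.916 = 91.6%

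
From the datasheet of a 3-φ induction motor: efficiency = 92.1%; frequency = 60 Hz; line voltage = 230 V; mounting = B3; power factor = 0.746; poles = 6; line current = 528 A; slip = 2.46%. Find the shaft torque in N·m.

1180 N·m

P_in = √3·V·I·cosφ = 1.732 × 230 × 528 × 0.746 = 156909 W
P_out = η·P_in = 0.921 × 156909 = 144513 W
n_s = 120×60/6 = 1200 rpm; n = 1200×(1−0.0246) = 1170 rpm
ω = 2π×1170/60 = 122.5 rad/s
τ = P_out/ω = 144513/122.5 = 1180 N·m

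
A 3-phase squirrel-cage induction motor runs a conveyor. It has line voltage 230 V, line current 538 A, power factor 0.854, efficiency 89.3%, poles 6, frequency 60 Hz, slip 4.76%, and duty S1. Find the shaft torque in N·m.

P_in = √3·V·I·cosφ = 1.732 × 230 × 538 × 0.854 = 183027 W
P_out = η·P_in = 0.893 × 183027 = 163443 W
n_s = 120×60/6 = 1200 rpm; n = 1200×(1−0.0476) = 1143 rpm
ω = 2π×1143/60 = 119.7 rad/s
τ = P_out/ω = 163443/119.7 = 1370 N·m

1370 N·m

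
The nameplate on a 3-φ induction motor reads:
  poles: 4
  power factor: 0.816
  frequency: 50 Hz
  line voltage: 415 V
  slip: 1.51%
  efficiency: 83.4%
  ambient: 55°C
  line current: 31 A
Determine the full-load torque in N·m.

98 N·m

P_in = √3·V·I·cosφ = 1.732 × 415 × 31 × 0.816 = 18182 W
P_out = η·P_in = 0.834 × 18182 = 15164 W
n_s = 120×50/4 = 1500 rpm; n = 1500×(1−0.0151) = 1477 rpm
ω = 2π×1477/60 = 154.7 rad/s
τ = P_out/ω = 15164/154.7 = 98 N·m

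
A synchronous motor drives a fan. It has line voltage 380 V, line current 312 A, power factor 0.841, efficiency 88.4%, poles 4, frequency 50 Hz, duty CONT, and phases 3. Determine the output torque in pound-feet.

P_in = √3·V·I·cosφ = 1.732 × 380 × 312 × 0.841 = 172696 W
P_out = η·P_in = 0.884 × 172696 = 152663 W
n = n_s = 120×50/4 = 1500 rpm (synchronous)
ω = 2π×1500/60 = 157.1 rad/s
τ = P_out/ω = 152663/157.1 = 971.8 N·m
In lb·ft: 971.8/1.356 = 717 lb·ft

717 lb·ft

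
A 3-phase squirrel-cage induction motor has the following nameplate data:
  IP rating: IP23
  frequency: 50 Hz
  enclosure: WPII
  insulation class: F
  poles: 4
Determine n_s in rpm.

1500 rpm

n_s = 120f/p = 120×50/4 = 1500 rpm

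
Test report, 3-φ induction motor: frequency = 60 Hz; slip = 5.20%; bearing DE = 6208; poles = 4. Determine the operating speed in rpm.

n_s = 120f/p = 120×60/4 = 1800 rpm
n = n_s(1 − s) = 1800 × (1 − 0.052) = 1706 rpm

1706 rpm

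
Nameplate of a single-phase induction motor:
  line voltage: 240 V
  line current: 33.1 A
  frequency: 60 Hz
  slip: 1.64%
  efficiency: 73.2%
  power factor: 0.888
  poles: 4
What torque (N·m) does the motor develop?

P_in = V·I·cosφ = 240 × 33.1 × 0.888 = 7054 W
P_out = η·P_in = 0.732 × 7054 = 5164 W
n_s = 120×60/4 = 1800 rpm; n = 1800×(1−0.0164) = 1770 rpm
ω = 2π×1770/60 = 185.4 rad/s
τ = P_out/ω = 5164/185.4 = 27.9 N·m

27.9 N·m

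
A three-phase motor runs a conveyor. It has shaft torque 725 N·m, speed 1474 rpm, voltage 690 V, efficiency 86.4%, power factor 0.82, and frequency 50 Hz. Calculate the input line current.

ω = 2π×1474/60 = 154.4 rad/s; P_out = τω = 725 × 154.4 = 111940 W
P_in = P_out / η = 111940 / 0.864 = 129560 W
I_L = P_in / (√3·V_L·cosφ) = 129560 / (1.732 × 690 × 0.82) = 132 A

132 A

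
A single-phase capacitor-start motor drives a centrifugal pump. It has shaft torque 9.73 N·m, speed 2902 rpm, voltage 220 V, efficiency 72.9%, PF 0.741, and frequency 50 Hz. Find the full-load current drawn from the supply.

24.9 A

ω = 2π×2902/60 = 303.9 rad/s; P_out = τω = 9.73 × 303.9 = 2957 W
P_in = P_out / η = 2957 / 0.729 = 4056 W
I = P_in / (V·cosφ) = 4056 / (220 × 0.741) = 24.9 A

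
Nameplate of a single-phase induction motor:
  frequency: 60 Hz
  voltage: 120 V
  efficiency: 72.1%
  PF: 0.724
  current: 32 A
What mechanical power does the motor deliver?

P_in = V·I·cosφ = 120 × 32 × 0.724 = 2780 W
P_out = η·P_in = 0.721 × 2780 = 2004 W

2 kW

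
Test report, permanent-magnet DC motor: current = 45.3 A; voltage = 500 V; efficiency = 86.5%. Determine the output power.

P_in = V·I = 500 × 45.3 = 22650 W
P_out = η·P_in = 0.865 × 22650 = 19592 W

19.6 kW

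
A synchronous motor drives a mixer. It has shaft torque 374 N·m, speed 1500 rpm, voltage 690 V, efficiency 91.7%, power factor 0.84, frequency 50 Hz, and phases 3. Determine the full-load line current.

63.8 A

ω = 2π×1500/60 = 157.1 rad/s; P_out = τω = 374 × 157.1 = 58755 W
P_in = P_out / η = 58755 / 0.917 = 64073 W
I_L = P_in / (√3·V_L·cosφ) = 64073 / (1.732 × 690 × 0.84) = 63.8 A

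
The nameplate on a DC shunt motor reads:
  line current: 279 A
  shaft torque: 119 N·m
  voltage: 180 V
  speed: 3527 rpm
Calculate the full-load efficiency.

87.5 %

ω = 2π × 3527/60 = 369.3 rad/s; P_out = τω = 119 × 369.3 = 43947 W
P_in = V·I = 180 × 279 = 50220 W
η = P_out / P_in = 43947 / 50220 = 0.875 = 87.5%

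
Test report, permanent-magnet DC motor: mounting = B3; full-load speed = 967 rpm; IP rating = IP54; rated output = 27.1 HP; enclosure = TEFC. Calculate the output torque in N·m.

P_out = 27.1 × 746 = 20217 W
ω = 2π × 967/60 = 101.3 rad/s
τ = P_out/ω = 20217/101.3 = 200 N·m

200 N·m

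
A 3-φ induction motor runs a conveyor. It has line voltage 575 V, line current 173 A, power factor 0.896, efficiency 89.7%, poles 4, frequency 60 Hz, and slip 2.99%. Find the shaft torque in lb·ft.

559 lb·ft

P_in = √3·V·I·cosφ = 1.732 × 575 × 173 × 0.896 = 154372 W
P_out = η·P_in = 0.897 × 154372 = 138472 W
n_s = 120×60/4 = 1800 rpm; n = 1800×(1−0.0299) = 1746 rpm
ω = 2π×1746/60 = 182.8 rad/s
τ = P_out/ω = 138472/182.8 = 757.5 N·m
In lb·ft: 757.5/1.356 = 559 lb·ft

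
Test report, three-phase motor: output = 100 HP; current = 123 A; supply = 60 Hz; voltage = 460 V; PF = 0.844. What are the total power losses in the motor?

8.11 kW

P_in = √3·V·I·cosφ = 1.732×460×123×0.844 = 82709 W
P_out = 100×746 = 74600 W
Losses = P_in − P_out = 82709 − 74600 = 8109 W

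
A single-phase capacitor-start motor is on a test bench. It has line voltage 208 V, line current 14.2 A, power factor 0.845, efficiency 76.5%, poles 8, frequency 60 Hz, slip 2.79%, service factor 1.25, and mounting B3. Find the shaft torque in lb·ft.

P_in = V·I·cosφ = 208 × 14.2 × 0.845 = 2496 W
P_out = η·P_in = 0.765 × 2496 = 1909 W
n_s = 120×60/8 = 900 rpm; n = 900×(1−0.0279) = 875 rpm
ω = 2π×875/60 = 91.63 rad/s
τ = P_out/ω = 1909/91.63 = 20.83 N·m
In lb·ft: 20.83/1.356 = 15.4 lb·ft

15.4 lb·ft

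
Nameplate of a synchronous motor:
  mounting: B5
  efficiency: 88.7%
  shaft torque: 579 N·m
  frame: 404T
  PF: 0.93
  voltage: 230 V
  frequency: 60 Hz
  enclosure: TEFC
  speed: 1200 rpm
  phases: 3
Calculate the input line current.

ω = 2π×1200/60 = 125.7 rad/s; P_out = τω = 579 × 125.7 = 72780 W
P_in = P_out / η = 72780 / 0.887 = 82052 W
I_L = P_in / (√3·V_L·cosφ) = 82052 / (1.732 × 230 × 0.93) = 221 A

221 A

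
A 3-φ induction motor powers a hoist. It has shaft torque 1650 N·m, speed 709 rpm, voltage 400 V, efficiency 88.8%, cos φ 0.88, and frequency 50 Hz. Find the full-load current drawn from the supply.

ω = 2π×709/60 = 74.25 rad/s; P_out = τω = 1650 × 74.25 = 122513 W
P_in = P_out / η = 122513 / 0.888 = 137965 W
I_L = P_in / (√3·V_L·cosφ) = 137965 / (1.732 × 400 × 0.88) = 226 A

226 A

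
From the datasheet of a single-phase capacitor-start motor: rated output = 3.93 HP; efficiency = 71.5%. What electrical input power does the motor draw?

4.1 kW

P_out = 3.93 × 746 = 2932 W
P_in = P_out/η = 2932/0.715 = 4101 W = 4.1 kW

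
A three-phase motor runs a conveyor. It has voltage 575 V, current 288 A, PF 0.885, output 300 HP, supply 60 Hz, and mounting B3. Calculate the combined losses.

P_in = √3·V·I·cosφ = 1.732×575×288×0.885 = 253835 W
P_out = 300×746 = 223800 W
Losses = P_in − P_out = 253835 − 223800 = 30035 W

30000 W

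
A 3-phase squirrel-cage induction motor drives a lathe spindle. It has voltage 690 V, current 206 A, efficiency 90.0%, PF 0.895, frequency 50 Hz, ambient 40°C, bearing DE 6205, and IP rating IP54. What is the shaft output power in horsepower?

P_in = √3·V·I·cosφ = 1.732 × 690 × 206 × 0.895 = 220337 W
P_out = η·P_in = 0.9 × 220337 = 198303 W
= 198303/746 = 266 HP

266 HP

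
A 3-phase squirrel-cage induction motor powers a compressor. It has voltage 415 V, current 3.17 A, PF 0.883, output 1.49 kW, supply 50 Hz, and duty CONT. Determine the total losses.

522 W

P_in = √3·V·I·cosφ = 1.732×415×3.17×0.883 = 2012 W
P_out = 1490 W
Losses = P_in − P_out = 2012 − 1490 = 522 W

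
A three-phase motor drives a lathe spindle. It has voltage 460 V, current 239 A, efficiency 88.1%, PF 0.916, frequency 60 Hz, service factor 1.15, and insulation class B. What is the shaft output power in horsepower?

206 HP

P_in = √3·V·I·cosφ = 1.732 × 460 × 239 × 0.916 = 174421 W
P_out = η·P_in = 0.881 × 174421 = 153665 W
= 153665/746 = 206 HP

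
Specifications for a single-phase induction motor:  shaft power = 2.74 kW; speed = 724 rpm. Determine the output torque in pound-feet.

26.7 lb·ft

ω = 2π × 724/60 = 75.82 rad/s
τ = P/ω = 2740/75.82 = 36.14 N·m
In lb·ft: 36.14/1.356 = 26.7 lb·ft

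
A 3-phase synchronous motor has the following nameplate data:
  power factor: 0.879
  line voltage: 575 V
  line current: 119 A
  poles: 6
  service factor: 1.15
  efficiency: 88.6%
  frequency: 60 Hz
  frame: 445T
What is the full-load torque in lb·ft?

P_in = √3·V·I·cosφ = 1.732 × 575 × 119 × 0.879 = 104172 W
P_out = η·P_in = 0.886 × 104172 = 92296 W
n = n_s = 120×60/6 = 1200 rpm (synchronous)
ω = 2π×1200/60 = 125.7 rad/s
τ = P_out/ω = 92296/125.7 = 734.3 N·m
In lb·ft: 734.3/1.356 = 542 lb·ft

542 lb·ft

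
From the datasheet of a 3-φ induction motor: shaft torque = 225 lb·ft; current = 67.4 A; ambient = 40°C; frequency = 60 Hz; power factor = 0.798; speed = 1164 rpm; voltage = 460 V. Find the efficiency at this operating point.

τ = 225 lb·ft × 1.356 = 305.1 N·m
ω = 2π × 1164/60 = 121.9 rad/s; P_out = τω = 305.1 × 121.9 = 37192 W
P_in = √3·V_L·I_L·cosφ = 1.732 × 460 × 67.4 × 0.798 = 42852 W
η = P_out / P_in = 37192 / 42852 = 0.868 = 86.8%

86.8 %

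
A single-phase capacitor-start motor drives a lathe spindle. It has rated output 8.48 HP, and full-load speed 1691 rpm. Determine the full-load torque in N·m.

35.7 N·m

P_out = 8.48 × 746 = 6326 W
ω = 2π × 1691/60 = 177.1 rad/s
τ = P_out/ω = 6326/177.1 = 35.7 N·m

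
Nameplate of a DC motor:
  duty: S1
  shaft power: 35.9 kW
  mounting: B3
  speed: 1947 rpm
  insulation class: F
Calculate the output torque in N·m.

ω = 2π × 1947/60 = 203.9 rad/s
τ = P/ω = 35900/203.9 = 176 N·m

176 N·m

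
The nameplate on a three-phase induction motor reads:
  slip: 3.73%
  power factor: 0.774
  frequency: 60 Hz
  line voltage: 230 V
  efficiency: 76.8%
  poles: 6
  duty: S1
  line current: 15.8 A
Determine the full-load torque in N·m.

P_in = √3·V·I·cosφ = 1.732 × 230 × 15.8 × 0.774 = 4872 W
P_out = η·P_in = 0.768 × 4872 = 3742 W
n_s = 120×60/6 = 1200 rpm; n = 1200×(1−0.0373) = 1155 rpm
ω = 2π×1155/60 = 121 rad/s
τ = P_out/ω = 3742/121 = 30.9 N·m

30.9 N·m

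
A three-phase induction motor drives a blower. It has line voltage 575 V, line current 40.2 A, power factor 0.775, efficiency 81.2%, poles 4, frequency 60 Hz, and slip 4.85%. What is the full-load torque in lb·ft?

104 lb·ft

P_in = √3·V·I·cosφ = 1.732 × 575 × 40.2 × 0.775 = 31027 W
P_out = η·P_in = 0.812 × 31027 = 25194 W
n_s = 120×60/4 = 1800 rpm; n = 1800×(1−0.0485) = 1713 rpm
ω = 2π×1713/60 = 179.4 rad/s
τ = P_out/ω = 25194/179.4 = 140.4 N·m
In lb·ft: 140.4/1.356 = 104 lb·ft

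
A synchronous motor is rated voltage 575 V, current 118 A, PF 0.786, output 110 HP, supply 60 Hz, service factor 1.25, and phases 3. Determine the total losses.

10.3 kW

P_in = √3·V·I·cosφ = 1.732×575×118×0.786 = 92368 W
P_out = 110×746 = 82060 W
Losses = P_in − P_out = 92368 − 82060 = 10308 W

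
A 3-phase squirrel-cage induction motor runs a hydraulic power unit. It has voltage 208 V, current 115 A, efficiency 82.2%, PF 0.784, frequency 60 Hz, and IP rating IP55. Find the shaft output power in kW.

P_in = √3·V·I·cosφ = 1.732 × 208 × 115 × 0.784 = 32481 W
P_out = η·P_in = 0.822 × 32481 = 26699 W

26.7 kW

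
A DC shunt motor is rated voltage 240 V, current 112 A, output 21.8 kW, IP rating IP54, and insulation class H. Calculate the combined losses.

5.08 kW

P_in = V·I = 240×112 = 26880 W
P_out = 21800 W
Losses = P_in − P_out = 26880 − 21800 = 5080 W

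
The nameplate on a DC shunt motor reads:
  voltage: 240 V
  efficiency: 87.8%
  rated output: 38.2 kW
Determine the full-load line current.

181 A

P_out = 38.2 kW = 38200 W
P_in = P_out / η = 38200 / 0.878 = 43508 W
I = P_in / V = 43508 / 240 = 181 A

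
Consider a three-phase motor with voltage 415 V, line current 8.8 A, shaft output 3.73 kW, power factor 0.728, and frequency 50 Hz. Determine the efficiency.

P_out = 3.73 kW = 3730 W
P_in = √3·V_L·I_L·cosφ = 1.732 × 415 × 8.8 × 0.728 = 4605 W
η = P_out / P_in = 3730 / 4605 = 0.810 = 81.0%

81.0 %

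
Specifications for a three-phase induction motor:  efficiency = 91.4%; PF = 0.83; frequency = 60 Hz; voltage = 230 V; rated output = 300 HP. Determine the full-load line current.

P_out = 300 × 746 = 223800 W
P_in = P_out / η = 223800 / 0.914 = 244858 W
I_L = P_in / (√3·V_L·cosφ) = 244858 / (1.732 × 230 × 0.83) = 741 A

741 A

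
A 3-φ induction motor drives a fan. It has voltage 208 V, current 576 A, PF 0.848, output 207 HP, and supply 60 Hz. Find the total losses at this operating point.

P_in = √3·V·I·cosφ = 1.732×208×576×0.848 = 175966 W
P_out = 207×746 = 154422 W
Losses = P_in − P_out = 175966 − 154422 = 21544 W

21500 W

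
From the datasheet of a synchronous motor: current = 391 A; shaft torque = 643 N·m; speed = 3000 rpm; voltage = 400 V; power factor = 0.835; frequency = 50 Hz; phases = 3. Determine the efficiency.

89.3 %

ω = 2π × 3000/60 = 314.2 rad/s; P_out = τω = 643 × 314.2 = 202031 W
P_in = √3·V_L·I_L·cosφ = 1.732 × 400 × 391 × 0.835 = 226189 W
η = P_out / P_in = 202031 / 226189 = 0.893 = 89.3%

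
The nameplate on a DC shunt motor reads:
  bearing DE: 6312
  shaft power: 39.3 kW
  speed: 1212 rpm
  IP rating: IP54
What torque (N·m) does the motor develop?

ω = 2π × 1212/60 = 126.9 rad/s
τ = P/ω = 39300/126.9 = 310 N·m

310 N·m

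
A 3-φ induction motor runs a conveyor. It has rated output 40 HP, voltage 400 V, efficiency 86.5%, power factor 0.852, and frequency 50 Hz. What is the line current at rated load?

P_out = 40 × 746 = 29840 W
P_in = P_out / η = 29840 / 0.865 = 34497 W
I_L = P_in / (√3·V_L·cosφ) = 34497 / (1.732 × 400 × 0.852) = 58.4 A

58.4 A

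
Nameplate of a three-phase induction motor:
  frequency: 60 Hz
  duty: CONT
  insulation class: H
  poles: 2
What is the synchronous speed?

3600 rpm

n_s = 120f/p = 120×60/2 = 3600 rpm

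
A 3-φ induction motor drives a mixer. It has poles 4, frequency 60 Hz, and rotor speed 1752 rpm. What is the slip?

2.67 %

n_s = 120f/p = 120×60/4 = 1800 rpm
s = (n_s − n)/n_s = (1800 − 1752)/1800 = 0.0267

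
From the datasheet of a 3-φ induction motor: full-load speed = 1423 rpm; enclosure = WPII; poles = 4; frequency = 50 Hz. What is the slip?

5.13 %

n_s = 120f/p = 120×50/4 = 1500 rpm
s = (n_s − n)/n_s = (1500 − 1423)/1500 = 0.0513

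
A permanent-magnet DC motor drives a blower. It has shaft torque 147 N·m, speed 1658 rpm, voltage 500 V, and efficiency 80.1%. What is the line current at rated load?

63.7 A

ω = 2π×1658/60 = 173.6 rad/s; P_out = τω = 147 × 173.6 = 25519 W
P_in = P_out / η = 25519 / 0.801 = 31859 W
I = P_in / V = 31859 / 500 = 63.7 A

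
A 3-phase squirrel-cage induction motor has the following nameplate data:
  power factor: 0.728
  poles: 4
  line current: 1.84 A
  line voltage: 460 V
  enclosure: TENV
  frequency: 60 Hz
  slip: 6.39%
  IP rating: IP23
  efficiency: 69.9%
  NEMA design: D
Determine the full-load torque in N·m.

P_in = √3·V·I·cosφ = 1.732 × 460 × 1.84 × 0.728 = 1067 W
P_out = η·P_in = 0.699 × 1067 = 746 W
n_s = 120×60/4 = 1800 rpm; n = 1800×(1−0.0639) = 1685 rpm
ω = 2π×1685/60 = 176.5 rad/s
τ = P_out/ω = 746/176.5 = 4.23 N·m

4.23 N·m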